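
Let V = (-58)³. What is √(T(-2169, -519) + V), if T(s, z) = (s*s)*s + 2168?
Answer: I*√10204385753 ≈ 1.0102e+5*I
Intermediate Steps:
V = -195112
T(s, z) = 2168 + s³ (T(s, z) = s²*s + 2168 = s³ + 2168 = 2168 + s³)
√(T(-2169, -519) + V) = √((2168 + (-2169)³) - 195112) = √((2168 - 10204192809) - 195112) = √(-10204190641 - 195112) = √(-10204385753) = I*√10204385753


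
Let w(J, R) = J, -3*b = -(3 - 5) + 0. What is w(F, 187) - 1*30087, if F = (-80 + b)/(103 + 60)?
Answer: -14712785/489 ≈ -30088.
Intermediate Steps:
b = -2/3 (b = -(-(3 - 5) + 0)/3 = -(-1*(-2) + 0)/3 = -(2 + 0)/3 = -1/3*2 = -2/3 ≈ -0.66667)
F = -242/489 (F = (-80 - 2/3)/(103 + 60) = -242/3/163 = -242/3*1/163 = -242/489 ≈ -0.49489)
w(F, 187) - 1*30087 = -242/489 - 1*30087 = -242/489 - 30087 = -14712785/489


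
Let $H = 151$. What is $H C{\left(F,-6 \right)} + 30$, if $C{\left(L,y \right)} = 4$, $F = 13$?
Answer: $634$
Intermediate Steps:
$H C{\left(F,-6 \right)} + 30 = 151 \cdot 4 + 30 = 604 + 30 = 634$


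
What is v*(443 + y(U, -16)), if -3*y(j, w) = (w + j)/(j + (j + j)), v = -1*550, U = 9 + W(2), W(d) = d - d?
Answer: -19739500/81 ≈ -2.4370e+5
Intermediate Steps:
W(d) = 0
U = 9 (U = 9 + 0 = 9)
v = -550
y(j, w) = -(j + w)/(9*j) (y(j, w) = -(w + j)/(3*(j + (j + j))) = -(j + w)/(3*(j + 2*j)) = -(j + w)/(3*(3*j)) = -(j + w)*1/(3*j)/3 = -(j + w)/(9*j))
v*(443 + y(U, -16)) = -550*(443 + (⅑)*(-1*9 - 1*(-16))/9) = -550*(443 + (⅑)*(⅑)*(-9 + 16)) = -550*(443 + (⅑)*(⅑)*7) = -550*(443 + 7/81) = -550*35890/81 = -19739500/81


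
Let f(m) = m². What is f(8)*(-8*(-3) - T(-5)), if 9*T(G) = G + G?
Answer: 14464/9 ≈ 1607.1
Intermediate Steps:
T(G) = 2*G/9 (T(G) = (G + G)/9 = (2*G)/9 = 2*G/9)
f(8)*(-8*(-3) - T(-5)) = 8²*(-8*(-3) - 2*(-5)/9) = 64*(24 - 1*(-10/9)) = 64*(24 + 10/9) = 64*(226/9) = 14464/9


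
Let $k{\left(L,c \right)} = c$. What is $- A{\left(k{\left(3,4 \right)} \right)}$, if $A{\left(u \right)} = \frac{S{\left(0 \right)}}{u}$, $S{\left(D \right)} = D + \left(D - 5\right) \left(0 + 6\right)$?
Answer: $\frac{15}{2} \approx 7.5$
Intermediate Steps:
$S{\left(D \right)} = -30 + 7 D$ ($S{\left(D \right)} = D + \left(-5 + D\right) 6 = D + \left(-30 + 6 D\right) = -30 + 7 D$)
$A{\left(u \right)} = - \frac{30}{u}$ ($A{\left(u \right)} = \frac{-30 + 7 \cdot 0}{u} = \frac{-30 + 0}{u} = - \frac{30}{u}$)
$- A{\left(k{\left(3,4 \right)} \right)} = - \frac{-30}{4} = \left(-1\right) \left(- \frac{15}{2}\right) = \frac{15}{2}$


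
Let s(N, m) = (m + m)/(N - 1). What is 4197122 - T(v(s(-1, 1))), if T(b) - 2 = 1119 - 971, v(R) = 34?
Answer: 4196972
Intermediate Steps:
s(N, m) = 2*m/(-1 + N) (s(N, m) = (2*m)/(-1 + N) = 2*m/(-1 + N))
T(b) = 150 (T(b) = 2 + (1119 - 971) = 2 + 148 = 150)
4197122 - T(v(s(-1, 1))) = 4197122 - 1*150 = 4197122 - 150 = 4196972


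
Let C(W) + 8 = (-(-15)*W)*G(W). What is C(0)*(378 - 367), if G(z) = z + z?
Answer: -88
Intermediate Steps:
G(z) = 2*z
C(W) = -8 + 30*W² (C(W) = -8 + (-(-15)*W)*(2*W) = -8 + (15*W)*(2*W) = -8 + 30*W²)
C(0)*(378 - 367) = (-8 + 30*0²)*(378 - 367) = (-8 + 30*0)*11 = (-8 + 0)*11 = -8*11 = -88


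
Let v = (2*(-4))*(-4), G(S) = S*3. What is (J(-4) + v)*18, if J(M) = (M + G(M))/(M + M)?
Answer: 612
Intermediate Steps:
G(S) = 3*S
J(M) = 2 (J(M) = (M + 3*M)/(M + M) = (4*M)/((2*M)) = (4*M)*(1/(2*M)) = 2)
v = 32 (v = -8*(-4) = 32)
(J(-4) + v)*18 = (2 + 32)*18 = 34*18 = 612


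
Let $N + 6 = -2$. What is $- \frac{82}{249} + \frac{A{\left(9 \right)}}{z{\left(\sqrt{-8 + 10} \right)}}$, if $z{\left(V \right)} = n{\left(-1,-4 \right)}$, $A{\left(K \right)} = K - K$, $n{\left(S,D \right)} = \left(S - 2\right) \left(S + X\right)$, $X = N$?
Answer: $- \frac{82}{249} \approx -0.32932$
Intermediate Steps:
$N = -8$ ($N = -6 - 2 = -8$)
$X = -8$
$n{\left(S,D \right)} = \left(-8 + S\right) \left(-2 + S\right)$ ($n{\left(S,D \right)} = \left(S - 2\right) \left(S - 8\right) = \left(-2 + S\right) \left(-8 + S\right) = \left(-8 + S\right) \left(-2 + S\right)$)
$A{\left(K \right)} = 0$
$z{\left(V \right)} = 27$ ($z{\left(V \right)} = 16 + \left(-1\right)^{2} - -10 = 16 + 1 + 10 = 27$)
$- \frac{82}{249} + \frac{A{\left(9 \right)}}{z{\left(\sqrt{-8 + 10} \right)}} = - \frac{82}{249} + \frac{0}{27} = \left(-82\right) \frac{1}{249} + 0 \cdot \frac{1}{27} = - \frac{82}{249} + 0 = - \frac{82}{249}$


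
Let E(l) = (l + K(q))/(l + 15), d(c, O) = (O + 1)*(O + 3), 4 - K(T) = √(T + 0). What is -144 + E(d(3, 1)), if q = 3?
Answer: -3300/23 - √3/23 ≈ -143.55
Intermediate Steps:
K(T) = 4 - √T (K(T) = 4 - √(T + 0) = 4 - √T)
d(c, O) = (1 + O)*(3 + O)
E(l) = (4 + l - √3)/(15 + l) (E(l) = (l + (4 - √3))/(l + 15) = (4 + l - √3)/(15 + l))
-144 + E(d(3, 1)) = -144 + (4 + (3 + 1² + 4*1) - √3)/(15 + (3 + 1² + 4*1)) = -144 + (4 + (3 + 1 + 4) - √3)/(15 + (3 + 1 + 4)) = -144 + (4 + 8 - √3)/(15 + 8) = -144 + (12 - √3)/23 = -144 + (12/23 - √3/23) = -3300/23 - √3/23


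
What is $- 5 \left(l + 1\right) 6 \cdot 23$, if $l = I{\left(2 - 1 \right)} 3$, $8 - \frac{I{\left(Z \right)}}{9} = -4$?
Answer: $-224250$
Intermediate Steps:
$I{\left(Z \right)} = 108$ ($I{\left(Z \right)} = 72 - -36 = 72 + 36 = 108$)
$l = 324$ ($l = 108 \cdot 3 = 324$)
$- 5 \left(l + 1\right) 6 \cdot 23 = - 5 \left(324 + 1\right) 6 \cdot 23 = - 5 \cdot 325 \cdot 6 \cdot 23 = - 5 \cdot 1950 \cdot 23 = \left(-5\right) 44850 = -224250$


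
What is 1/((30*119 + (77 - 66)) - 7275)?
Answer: -1/3694 ≈ -0.00027071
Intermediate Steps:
1/((30*119 + (77 - 66)) - 7275) = 1/((3570 + 11) - 7275) = 1/(3581 - 7275) = 1/(-3694) = -1/3694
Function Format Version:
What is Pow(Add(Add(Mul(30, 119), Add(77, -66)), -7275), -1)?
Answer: Rational(-1, 3694) ≈ -0.00027071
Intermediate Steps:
Pow(Add(Add(Mul(30, 119), Add(77, -66)), -7275), -1) = Pow(Add(Add(3570, 11), -7275), -1) = Pow(Add(3581, -7275), -1) = Pow(-3694, -1) = Rational(-1, 3694)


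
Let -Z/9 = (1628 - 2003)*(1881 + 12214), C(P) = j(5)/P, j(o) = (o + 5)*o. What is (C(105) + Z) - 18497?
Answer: 998594698/21 ≈ 4.7552e+7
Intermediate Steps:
j(o) = o*(5 + o) (j(o) = (5 + o)*o = o*(5 + o))
C(P) = 50/P (C(P) = (5*(5 + 5))/P = (5*10)/P = 50/P)
Z = 47570625 (Z = -9*(1628 - 2003)*(1881 + 12214) = -(-3375)*14095 = -9*(-5285625) = 47570625)
(C(105) + Z) - 18497 = (50/105 + 47570625) - 18497 = (50*(1/105) + 47570625) - 18497 = (10/21 + 47570625) - 18497 = 998983135/21 - 18497 = 998594698/21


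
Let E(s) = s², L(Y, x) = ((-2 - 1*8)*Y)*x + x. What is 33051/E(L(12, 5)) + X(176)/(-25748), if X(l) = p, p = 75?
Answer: 824445273/9115435700 ≈ 0.090445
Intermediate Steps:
L(Y, x) = x - 10*Y*x (L(Y, x) = ((-2 - 8)*Y)*x + x = (-10*Y)*x + x = -10*Y*x + x = x - 10*Y*x)
X(l) = 75
33051/E(L(12, 5)) + X(176)/(-25748) = 33051/((5*(1 - 10*12))²) + 75/(-25748) = 33051/((5*(1 - 120))²) + 75*(-1/25748) = 33051/((5*(-119))²) - 75/25748 = 33051/((-595)²) - 75/25748 = 33051/354025 - 75/25748 = 824445273/9115435700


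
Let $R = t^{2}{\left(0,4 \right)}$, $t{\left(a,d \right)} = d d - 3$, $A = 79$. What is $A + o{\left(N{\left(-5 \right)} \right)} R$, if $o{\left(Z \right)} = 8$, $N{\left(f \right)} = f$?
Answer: $1431$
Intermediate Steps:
$t{\left(a,d \right)} = -3 + d^{2}$ ($t{\left(a,d \right)} = d^{2} - 3 = -3 + d^{2}$)
$R = 169$ ($R = \left(-3 + 4^{2}\right)^{2} = \left(-3 + 16\right)^{2} = 13^{2} = 169$)
$A + o{\left(N{\left(-5 \right)} \right)} R = 79 + 8 \cdot 169 = 79 + 1352 = 1431$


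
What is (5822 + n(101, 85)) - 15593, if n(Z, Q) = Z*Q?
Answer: -1186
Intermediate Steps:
n(Z, Q) = Q*Z
(5822 + n(101, 85)) - 15593 = (5822 + 85*101) - 15593 = (5822 + 8585) - 15593 = 14407 - 15593 = -1186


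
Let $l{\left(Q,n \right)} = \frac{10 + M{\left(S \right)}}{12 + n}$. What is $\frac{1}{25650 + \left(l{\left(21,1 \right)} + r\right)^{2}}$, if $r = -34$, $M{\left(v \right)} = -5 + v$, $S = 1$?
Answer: $\frac{169}{4524946} \approx 3.7348 \cdot 10^{-5}$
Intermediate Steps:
$l{\left(Q,n \right)} = \frac{6}{12 + n}$ ($l{\left(Q,n \right)} = \frac{10 + \left(-5 + 1\right)}{12 + n} = \frac{10 - 4}{12 + n} = \frac{6}{12 + n}$)
$\frac{1}{25650 + \left(l{\left(21,1 \right)} + r\right)^{2}} = \frac{1}{25650 + \left(\frac{6}{12 + 1} - 34\right)^{2}} = \frac{1}{25650 + \left(\frac{6}{13} - 34\right)^{2}} = \frac{1}{25650 + \left(- \frac{436}{13}\right)^{2}} = \frac{1}{25650 + \frac{190096}{169}} = \frac{1}{\frac{4524946}{169}} = \frac{169}{4524946}$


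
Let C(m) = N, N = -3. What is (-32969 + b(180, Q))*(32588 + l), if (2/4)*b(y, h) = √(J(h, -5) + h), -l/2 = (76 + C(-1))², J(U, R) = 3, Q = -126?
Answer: -723010170 + 43860*I*√123 ≈ -7.2301e+8 + 4.8643e+5*I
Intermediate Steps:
C(m) = -3
l = -10658 (l = -2*(76 - 3)² = -2*73² = -2*5329 = -10658)
b(y, h) = 2*√(3 + h)
(-32969 + b(180, Q))*(32588 + l) = (-32969 + 2*√(3 - 126))*(32588 - 10658) = (-32969 + 2*√(-123))*21930 = (-32969 + 2*(I*√123))*21930 = (-32969 + 2*I*√123)*21930 = -723010170 + 43860*I*√123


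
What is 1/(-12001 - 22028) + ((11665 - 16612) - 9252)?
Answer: -483177772/34029 ≈ -14199.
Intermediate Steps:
1/(-12001 - 22028) + ((11665 - 16612) - 9252) = 1/(-34029) + (-4947 - 9252) = -1/34029 - 14199 = -483177772/34029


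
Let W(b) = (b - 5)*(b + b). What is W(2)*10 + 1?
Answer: -119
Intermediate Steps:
W(b) = 2*b*(-5 + b) (W(b) = (-5 + b)*(2*b) = 2*b*(-5 + b))
W(2)*10 + 1 = (2*2*(-5 + 2))*10 + 1 = (2*2*(-3))*10 + 1 = -12*10 + 1 = -120 + 1 = -119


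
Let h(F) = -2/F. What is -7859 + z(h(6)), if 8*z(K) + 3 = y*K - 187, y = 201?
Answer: -63129/8 ≈ -7891.1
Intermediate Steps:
z(K) = -95/4 + 201*K/8 (z(K) = -3/8 + (201*K - 187)/8 = -3/8 + (-187 + 201*K)/8 = -3/8 + (-187/8 + 201*K/8) = -95/4 + 201*K/8)
-7859 + z(h(6)) = -7859 + (-95/4 + 201*(-2/6)/8) = -7859 + (-95/4 + 201*(-2*⅙)/8) = -7859 + (-95/4 + (201/8)*(-⅓)) = -7859 + (-95/4 - 67/8) = -7859 - 257/8 = -63129/8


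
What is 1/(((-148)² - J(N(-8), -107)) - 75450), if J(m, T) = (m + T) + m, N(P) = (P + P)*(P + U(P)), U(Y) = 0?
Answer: -1/53695 ≈ -1.8624e-5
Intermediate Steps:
N(P) = 2*P² (N(P) = (P + P)*(P + 0) = (2*P)*P = 2*P²)
J(m, T) = T + 2*m (J(m, T) = (T + m) + m = T + 2*m)
1/(((-148)² - J(N(-8), -107)) - 75450) = 1/(((-148)² - (-107 + 2*(2*(-8)²))) - 75450) = 1/((21904 - (-107 + 2*(2*64))) - 75450) = 1/((21904 - (-107 + 2*128)) - 75450) = 1/((21904 - (-107 + 256)) - 75450) = 1/((21904 - 1*149) - 75450) = 1/((21904 - 149) - 75450) = 1/(21755 - 75450) = 1/(-53695) = -1/53695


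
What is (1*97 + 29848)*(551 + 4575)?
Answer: 153498070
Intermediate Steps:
(1*97 + 29848)*(551 + 4575) = (97 + 29848)*5126 = 29945*5126 = 153498070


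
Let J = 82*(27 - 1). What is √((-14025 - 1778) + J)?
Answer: 21*I*√31 ≈ 116.92*I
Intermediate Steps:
J = 2132 (J = 82*26 = 2132)
√((-14025 - 1778) + J) = √((-14025 - 1778) + 2132) = √(-15803 + 2132) = √(-13671) = 21*I*√31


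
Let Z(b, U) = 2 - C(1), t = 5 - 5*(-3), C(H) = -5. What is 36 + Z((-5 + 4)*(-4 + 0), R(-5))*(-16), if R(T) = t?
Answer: -76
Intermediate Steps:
t = 20 (t = 5 + 15 = 20)
R(T) = 20
Z(b, U) = 7 (Z(b, U) = 2 - 1*(-5) = 2 + 5 = 7)
36 + Z((-5 + 4)*(-4 + 0), R(-5))*(-16) = 36 + 7*(-16) = 36 - 112 = -76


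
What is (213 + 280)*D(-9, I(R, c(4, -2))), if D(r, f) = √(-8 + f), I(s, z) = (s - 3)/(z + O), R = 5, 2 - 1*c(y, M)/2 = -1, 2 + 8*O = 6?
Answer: 4930*I*√13/13 ≈ 1367.3*I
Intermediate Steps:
O = ½ (O = -¼ + (⅛)*6 = -¼ + ¾ = ½ ≈ 0.50000)
c(y, M) = 6 (c(y, M) = 4 - 2*(-1) = 4 + 2 = 6)
I(s, z) = (-3 + s)/(½ + z) (I(s, z) = (s - 3)/(z + ½) = (-3 + s)/(½ + z))
(213 + 280)*D(-9, I(R, c(4, -2))) = (213 + 280)*√(-8 + 2*(-3 + 5)/(1 + 2*6)) = 493*√(-8 + 2*2/(1 + 12)) = 493*√(-8 + 2*2/13) = 493*√(-8 + 2*(1/13)*2) = 493*√(-8 + 4/13) = 493*√(-100/13) = 493*(10*I*√13/13) = 4930*I*√13/13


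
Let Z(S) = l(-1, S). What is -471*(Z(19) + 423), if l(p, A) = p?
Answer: -198762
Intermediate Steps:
Z(S) = -1
-471*(Z(19) + 423) = -471*(-1 + 423) = -471*422 = -198762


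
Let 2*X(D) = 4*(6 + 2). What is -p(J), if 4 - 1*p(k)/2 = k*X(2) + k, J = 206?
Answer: 6996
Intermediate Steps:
X(D) = 16 (X(D) = (4*(6 + 2))/2 = (4*8)/2 = (½)*32 = 16)
p(k) = 8 - 34*k (p(k) = 8 - 2*(k*16 + k) = 8 - 2*(16*k + k) = 8 - 34*k)
-p(J) = -(8 - 34*206) = -(8 - 7004) = -1*(-6996) = 6996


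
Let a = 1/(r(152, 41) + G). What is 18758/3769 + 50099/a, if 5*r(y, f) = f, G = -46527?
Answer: -43919127238024/18845 ≈ -2.3305e+9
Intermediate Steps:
r(y, f) = f/5
a = -5/232594 (a = 1/((⅕)*41 - 46527) = 1/(41/5 - 46527) = 1/(-232594/5) = -5/232594 ≈ -2.1497e-5)
18758/3769 + 50099/a = 18758/3769 + 50099/(-5/232594) = 18758*(1/3769) + 50099*(-232594/5) = 18758/3769 - 11652726806/5 = -43919127238024/18845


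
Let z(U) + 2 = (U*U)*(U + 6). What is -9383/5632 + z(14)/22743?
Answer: -5797921/3881472 ≈ -1.4937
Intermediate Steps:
z(U) = -2 + U²*(6 + U) (z(U) = -2 + (U*U)*(U + 6) = -2 + U²*(6 + U))
-9383/5632 + z(14)/22743 = -9383/5632 + (-2 + 14³ + 6*14²)/22743 = -9383*1/5632 + (-2 + 2744 + 6*196)*(1/22743) = -853/512 + (-2 + 2744 + 1176)*(1/22743) = -853/512 + 3918*(1/22743) = -853/512 + 1306/7581 = -5797921/3881472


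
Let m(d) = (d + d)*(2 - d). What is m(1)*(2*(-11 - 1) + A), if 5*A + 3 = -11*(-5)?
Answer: -136/5 ≈ -27.200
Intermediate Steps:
m(d) = 2*d*(2 - d) (m(d) = (2*d)*(2 - d) = 2*d*(2 - d))
A = 52/5 (A = -⅗ + (-11*(-5))/5 = -⅗ + (⅕)*55 = -⅗ + 11 = 52/5 ≈ 10.400)
m(1)*(2*(-11 - 1) + A) = (2*1*(2 - 1*1))*(2*(-11 - 1) + 52/5) = (2*1*(2 - 1))*(2*(-12) + 52/5) = (2*1*1)*(-24 + 52/5) = 2*(-68/5) = -136/5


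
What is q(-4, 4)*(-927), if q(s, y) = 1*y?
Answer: -3708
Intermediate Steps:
q(s, y) = y
q(-4, 4)*(-927) = 4*(-927) = -3708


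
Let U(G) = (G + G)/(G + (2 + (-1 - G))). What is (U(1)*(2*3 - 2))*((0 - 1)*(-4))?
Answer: 32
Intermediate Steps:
U(G) = 2*G (U(G) = (2*G)/(G + (1 - G)) = (2*G)/1 = (2*G)*1 = 2*G)
(U(1)*(2*3 - 2))*((0 - 1)*(-4)) = ((2*1)*(2*3 - 2))*((0 - 1)*(-4)) = (2*(6 - 2))*(-1*(-4)) = (2*4)*4 = 8*4 = 32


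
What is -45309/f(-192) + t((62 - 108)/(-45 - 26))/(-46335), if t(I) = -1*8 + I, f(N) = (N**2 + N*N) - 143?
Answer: -9934563813/16138588615 ≈ -0.61558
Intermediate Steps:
f(N) = -143 + 2*N**2 (f(N) = (N**2 + N**2) - 143 = 2*N**2 - 143 = -143 + 2*N**2)
t(I) = -8 + I
-45309/f(-192) + t((62 - 108)/(-45 - 26))/(-46335) = -45309/(-143 + 2*(-192)**2) + (-8 + (62 - 108)/(-45 - 26))/(-46335) = -45309/(-143 + 2*36864) + (-8 - 46/(-71))*(-1/46335) = -45309/(-143 + 73728) + (-8 - 46*(-1/71))*(-1/46335) = -45309/73585 + (-8 + 46/71)*(-1/46335) = -45309*1/73585 - 522/71*(-1/46335) = -45309/73585 + 174/1096595 = -9934563813/16138588615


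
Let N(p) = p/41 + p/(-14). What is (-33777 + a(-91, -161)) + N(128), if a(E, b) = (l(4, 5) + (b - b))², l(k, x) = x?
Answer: -9688552/287 ≈ -33758.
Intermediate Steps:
N(p) = -27*p/574 (N(p) = p*(1/41) + p*(-1/14) = p/41 - p/14 = -27*p/574)
a(E, b) = 25 (a(E, b) = (5 + (b - b))² = (5 + 0)² = 5² = 25)
(-33777 + a(-91, -161)) + N(128) = (-33777 + 25) - 27/574*128 = -33752 - 1728/287 = -9688552/287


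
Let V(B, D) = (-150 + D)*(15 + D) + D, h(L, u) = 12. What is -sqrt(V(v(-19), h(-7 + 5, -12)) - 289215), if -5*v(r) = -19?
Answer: -I*sqrt(292929) ≈ -541.23*I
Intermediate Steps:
v(r) = 19/5 (v(r) = -1/5*(-19) = 19/5)
V(B, D) = D + (-150 + D)*(15 + D)
-sqrt(V(v(-19), h(-7 + 5, -12)) - 289215) = -sqrt((-2250 + 12**2 - 134*12) - 289215) = -sqrt((-2250 + 144 - 1608) - 289215) = -sqrt(-3714 - 289215) = -sqrt(-292929) = -I*sqrt(292929)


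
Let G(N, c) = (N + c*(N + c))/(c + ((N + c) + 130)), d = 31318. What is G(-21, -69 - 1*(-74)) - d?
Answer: -3726943/119 ≈ -31319.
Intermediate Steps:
G(N, c) = (N + c*(N + c))/(130 + N + 2*c) (G(N, c) = (N + c*(N + c))/(c + (130 + N + c)) = (N + c*(N + c))/(130 + N + 2*c))
G(-21, -69 - 1*(-74)) - d = (-21 + (-69 - 1*(-74))² - 21*(-69 - 1*(-74)))/(130 - 21 + 2*(-69 - 1*(-74))) - 1*31318 = (-21 + (-69 + 74)² - 21*(-69 + 74))/(130 - 21 + 2*(-69 + 74)) - 31318 = (-21 + 5² - 21*5)/(130 - 21 + 2*5) - 31318 = (-21 + 25 - 105)/(130 - 21 + 10) - 31318 = -101/119 - 31318 = -3726943/119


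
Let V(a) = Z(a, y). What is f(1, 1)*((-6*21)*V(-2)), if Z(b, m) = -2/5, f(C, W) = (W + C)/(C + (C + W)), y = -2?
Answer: 168/5 ≈ 33.600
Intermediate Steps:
f(C, W) = (C + W)/(W + 2*C)
Z(b, m) = -⅖ (Z(b, m) = -2*⅕ = -⅖)
V(a) = -⅖
f(1, 1)*((-6*21)*V(-2)) = ((1 + 1)/(1 + 2*1))*(-6*21*(-⅖)) = (2/(1 + 2))*(-126*(-⅖)) = (2/3)*(252/5) = ((⅓)*2)*(252/5) = (⅔)*(252/5) = 168/5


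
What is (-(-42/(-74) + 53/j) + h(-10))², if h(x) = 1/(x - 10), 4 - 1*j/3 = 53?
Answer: 781705681/11833088400 ≈ 0.066061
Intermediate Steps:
j = -147 (j = 12 - 3*53 = 12 - 159 = -147)
h(x) = 1/(-10 + x)
(-(-42/(-74) + 53/j) + h(-10))² = (-(-42/(-74) + 53/(-147)) + 1/(-10 - 10))² = (-(-42*(-1/74) + 53*(-1/147)) + 1/(-20))² = (-(21/37 - 53/147) - 1/20)² = (-1*1126/5439 - 1/20)² = (-1126/5439 - 1/20)² = (-27959/108780)² = 781705681/11833088400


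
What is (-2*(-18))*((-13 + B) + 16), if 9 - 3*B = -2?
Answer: 240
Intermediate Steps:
B = 11/3 (B = 3 - 1/3*(-2) = 3 + 2/3 = 11/3 ≈ 3.6667)
(-2*(-18))*((-13 + B) + 16) = (-2*(-18))*((-13 + 11/3) + 16) = 36*(-28/3 + 16) = 36*(20/3) = 240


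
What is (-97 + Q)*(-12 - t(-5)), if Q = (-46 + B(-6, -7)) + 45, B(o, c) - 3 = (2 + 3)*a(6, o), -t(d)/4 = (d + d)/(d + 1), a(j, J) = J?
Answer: 250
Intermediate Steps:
t(d) = -8*d/(1 + d) (t(d) = -4*(d + d)/(d + 1) = -4*2*d/(1 + d) = -8*d/(1 + d))
B(o, c) = 3 + 5*o (B(o, c) = 3 + (2 + 3)*o = 3 + 5*o)
Q = -28 (Q = (-46 + (3 + 5*(-6))) + 45 = (-46 + (3 - 30)) + 45 = (-46 - 27) + 45 = -73 + 45 = -28)
(-97 + Q)*(-12 - t(-5)) = (-97 - 28)*(-12 - (-8)*(-5)/(1 - 5)) = -125*(-12 - (-8)*(-5)/(-4)) = -125*(-12 - (-8)*(-5)*(-1)/4) = -125*(-12 - 1*(-10)) = -125*(-12 + 10) = -125*(-2) = 250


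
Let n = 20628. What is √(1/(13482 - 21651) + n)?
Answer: √1376559260139/8169 ≈ 143.62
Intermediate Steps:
√(1/(13482 - 21651) + n) = √(1/(13482 - 21651) + 20628) = √(1/(-8169) + 20628) = √(-1/8169 + 20628) = √(168510131/8169) = √1376559260139/8169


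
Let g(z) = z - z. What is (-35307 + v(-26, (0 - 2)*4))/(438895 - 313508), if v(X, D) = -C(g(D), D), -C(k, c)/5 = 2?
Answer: -35297/125387 ≈ -0.28150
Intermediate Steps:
g(z) = 0
C(k, c) = -10 (C(k, c) = -5*2 = -10)
v(X, D) = 10 (v(X, D) = -1*(-10) = 10)
(-35307 + v(-26, (0 - 2)*4))/(438895 - 313508) = (-35307 + 10)/(438895 - 313508) = -35297/125387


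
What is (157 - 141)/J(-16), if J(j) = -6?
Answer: -8/3 ≈ -2.6667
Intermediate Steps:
(157 - 141)/J(-16) = (157 - 141)/(-6) = 16*(-1/6) = -8/3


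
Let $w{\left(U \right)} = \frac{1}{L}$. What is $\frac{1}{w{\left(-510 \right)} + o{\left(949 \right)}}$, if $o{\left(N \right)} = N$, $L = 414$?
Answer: $\frac{414}{392887} \approx 0.0010537$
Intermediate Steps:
$w{\left(U \right)} = \frac{1}{414}$
$\frac{1}{w{\left(-510 \right)} + o{\left(949 \right)}} = \frac{1}{\frac{1}{414} + 949} = \frac{1}{\frac{392887}{414}} = \frac{414}{392887}$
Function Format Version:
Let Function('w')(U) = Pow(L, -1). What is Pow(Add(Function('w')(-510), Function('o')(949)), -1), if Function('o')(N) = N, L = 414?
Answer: Rational(414, 392887) ≈ 0.0010537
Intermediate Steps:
Function('w')(U) = Rational(1, 414) (Function('w')(U) = Pow(414, -1) = Rational(1, 414))
Pow(Add(Function('w')(-510), Function('o')(949)), -1) = Pow(Add(Rational(1, 414), 949), -1) = Pow(Rational(392887, 414), -1) = Rational(414, 392887)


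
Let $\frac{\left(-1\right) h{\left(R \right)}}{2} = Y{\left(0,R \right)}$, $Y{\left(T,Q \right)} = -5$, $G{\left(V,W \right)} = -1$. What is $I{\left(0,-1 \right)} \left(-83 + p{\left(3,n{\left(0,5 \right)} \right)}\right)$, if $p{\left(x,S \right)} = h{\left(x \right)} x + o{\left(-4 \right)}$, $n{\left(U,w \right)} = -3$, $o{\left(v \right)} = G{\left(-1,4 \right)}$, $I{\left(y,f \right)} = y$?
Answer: $0$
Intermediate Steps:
$h{\left(R \right)} = 10$ ($h{\left(R \right)} = \left(-2\right) \left(-5\right) = 10$)
$o{\left(v \right)} = -1$
$p{\left(x,S \right)} = -1 + 10 x$ ($p{\left(x,S \right)} = 10 x - 1 = -1 + 10 x$)
$I{\left(0,-1 \right)} \left(-83 + p{\left(3,n{\left(0,5 \right)} \right)}\right) = 0 \left(-83 + \left(-1 + 10 \cdot 3\right)\right) = 0 \left(-83 + \left(-1 + 30\right)\right) = 0 \left(-83 + 29\right) = 0 \left(-54\right) = 0$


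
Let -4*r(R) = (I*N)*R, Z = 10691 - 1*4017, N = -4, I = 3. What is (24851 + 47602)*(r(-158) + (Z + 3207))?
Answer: 681565371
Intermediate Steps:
Z = 6674 (Z = 10691 - 4017 = 6674)
r(R) = 3*R (r(R) = -3*(-4)*R/4 = -(-3)*R = 3*R)
(24851 + 47602)*(r(-158) + (Z + 3207)) = (24851 + 47602)*(3*(-158) + (6674 + 3207)) = 72453*(-474 + 9881) = 72453*9407 = 681565371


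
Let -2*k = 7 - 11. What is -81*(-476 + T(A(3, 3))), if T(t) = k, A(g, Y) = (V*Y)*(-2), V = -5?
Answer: 38394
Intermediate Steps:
A(g, Y) = 10*Y (A(g, Y) = -5*Y*(-2) = 10*Y)
k = 2 (k = -(7 - 11)/2 = -½*(-4) = 2)
T(t) = 2
-81*(-476 + T(A(3, 3))) = -81*(-476 + 2) = -81*(-474) = 38394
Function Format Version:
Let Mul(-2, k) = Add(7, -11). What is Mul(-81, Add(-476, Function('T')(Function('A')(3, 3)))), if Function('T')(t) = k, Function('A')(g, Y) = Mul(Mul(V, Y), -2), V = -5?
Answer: 38394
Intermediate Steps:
Function('A')(g, Y) = Mul(10, Y) (Function('A')(g, Y) = Mul(Mul(-5, Y), -2) = Mul(10, Y))
k = 2 (k = Mul(Rational(-1, 2), Add(7, -11)) = Mul(Rational(-1, 2), -4) = 2)
Function('T')(t) = 2
Mul(-81, Add(-476, Function('T')(Function('A')(3, 3)))) = Mul(-81, Add(-476, 2)) = Mul(-81, -474) = 38394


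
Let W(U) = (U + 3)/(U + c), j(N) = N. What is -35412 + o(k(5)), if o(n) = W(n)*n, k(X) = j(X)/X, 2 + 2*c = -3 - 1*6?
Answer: -318716/9 ≈ -35413.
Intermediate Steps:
c = -11/2 (c = -1 + (-3 - 1*6)/2 = -1 + (-3 - 6)/2 = -1 + (½)*(-9) = -1 - 9/2 = -11/2 ≈ -5.5000)
k(X) = 1 (k(X) = X/X = 1)
W(U) = (3 + U)/(-11/2 + U) (W(U) = (U + 3)/(U - 11/2) = (3 + U)/(-11/2 + U))
o(n) = 2*n*(3 + n)/(-11 + 2*n) (o(n) = (2*(3 + n)/(-11 + 2*n))*n = 2*n*(3 + n)/(-11 + 2*n))
-35412 + o(k(5)) = -35412 + 2*1*(3 + 1)/(-11 + 2*1) = -35412 + 2*1*4/(-11 + 2) = -35412 + 2*1*4/(-9) = -35412 + 2*1*(-⅑)*4 = -35412 - 8/9 = -318716/9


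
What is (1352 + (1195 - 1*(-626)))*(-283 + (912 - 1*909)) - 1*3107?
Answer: -891547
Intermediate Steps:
(1352 + (1195 - 1*(-626)))*(-283 + (912 - 1*909)) - 1*3107 = (1352 + (1195 + 626))*(-283 + (912 - 909)) - 3107 = (1352 + 1821)*(-283 + 3) - 3107 = 3173*(-280) - 3107 = -888440 - 3107 = -891547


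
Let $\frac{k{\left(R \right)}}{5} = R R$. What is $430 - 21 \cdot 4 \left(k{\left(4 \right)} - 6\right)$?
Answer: $-5786$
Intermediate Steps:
$k{\left(R \right)} = 5 R^{2}$ ($k{\left(R \right)} = 5 R R = 5 R^{2}$)
$430 - 21 \cdot 4 \left(k{\left(4 \right)} - 6\right) = 430 - 21 \cdot 4 \left(5 \cdot 4^{2} - 6\right) = 430 - 21 \cdot 4 \left(5 \cdot 16 - 6\right) = 430 - 21 \cdot 4 \left(80 - 6\right) = 430 - 21 \cdot 4 \cdot 74 = 430 - 6216 = -5786$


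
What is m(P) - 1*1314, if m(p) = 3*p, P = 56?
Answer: -1146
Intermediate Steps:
m(P) - 1*1314 = 3*56 - 1*1314 = 168 - 1314 = -1146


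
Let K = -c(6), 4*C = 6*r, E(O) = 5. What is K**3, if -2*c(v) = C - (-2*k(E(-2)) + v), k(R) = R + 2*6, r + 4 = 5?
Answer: 205379/64 ≈ 3209.0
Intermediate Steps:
r = 1 (r = -4 + 5 = 1)
C = 3/2 (C = (6*1)/4 = (1/4)*6 = 3/2 ≈ 1.5000)
k(R) = 12 + R (k(R) = R + 12 = 12 + R)
c(v) = -71/4 + v/2 (c(v) = -(3/2 - (-2*(12 + 5) + v))/2 = -(3/2 - (-2*17 + v))/2 = -(3/2 - (-34 + v))/2 = -(3/2 + (34 - v))/2 = -(71/2 - v)/2 = -71/4 + v/2)
K = 59/4 (K = -(-71/4 + (1/2)*6) = -(-71/4 + 3) = -1*(-59/4) = 59/4 ≈ 14.750)
K**3 = (59/4)**3 = 205379/64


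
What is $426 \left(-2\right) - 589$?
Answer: $-1441$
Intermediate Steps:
$426 \left(-2\right) - 589 = -852 - 589 = -1441$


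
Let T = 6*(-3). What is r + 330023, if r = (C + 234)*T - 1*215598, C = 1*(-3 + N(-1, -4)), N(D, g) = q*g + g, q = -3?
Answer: 110123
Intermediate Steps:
N(D, g) = -2*g (N(D, g) = -3*g + g = -2*g)
C = 5 (C = 1*(-3 - 2*(-4)) = 1*(-3 + 8) = 1*5 = 5)
T = -18
r = -219900 (r = (5 + 234)*(-18) - 1*215598 = 239*(-18) - 215598 = -4302 - 215598 = -219900)
r + 330023 = -219900 + 330023 = 110123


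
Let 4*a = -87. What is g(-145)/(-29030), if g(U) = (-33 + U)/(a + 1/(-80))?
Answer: -1424/5054123 ≈ -0.00028175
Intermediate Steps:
a = -87/4 (a = (¼)*(-87) = -87/4 ≈ -21.750)
g(U) = 2640/1741 - 80*U/1741 (g(U) = (-33 + U)/(-87/4 + 1/(-80)) = (-33 + U)/(-87/4 - 1/80) = (-33 + U)/(-1741/80) = (-33 + U)*(-80/1741) = 2640/1741 - 80*U/1741)
g(-145)/(-29030) = (2640/1741 - 80/1741*(-145))/(-29030) = (2640/1741 + 11600/1741)*(-1/29030) = (14240/1741)*(-1/29030) = -1424/5054123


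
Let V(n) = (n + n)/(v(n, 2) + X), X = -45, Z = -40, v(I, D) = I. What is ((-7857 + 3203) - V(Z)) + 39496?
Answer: 592298/17 ≈ 34841.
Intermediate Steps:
V(n) = 2*n/(-45 + n) (V(n) = (n + n)/(n - 45) = (2*n)/(-45 + n) = 2*n/(-45 + n))
((-7857 + 3203) - V(Z)) + 39496 = ((-7857 + 3203) - 2*(-40)/(-45 - 40)) + 39496 = (-4654 - 2*(-40)/(-85)) + 39496 = (-4654 - 2*(-40)*(-1)/85) + 39496 = (-4654 - 1*16/17) + 39496 = (-4654 - 16/17) + 39496 = -79134/17 + 39496 = 592298/17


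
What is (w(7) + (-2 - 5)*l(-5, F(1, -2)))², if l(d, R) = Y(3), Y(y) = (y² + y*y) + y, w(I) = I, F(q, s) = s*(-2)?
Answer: 19600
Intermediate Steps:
F(q, s) = -2*s
Y(y) = y + 2*y² (Y(y) = (y² + y²) + y = 2*y² + y = y + 2*y²)
l(d, R) = 21 (l(d, R) = 3*(1 + 2*3) = 3*(1 + 6) = 3*7 = 21)
(w(7) + (-2 - 5)*l(-5, F(1, -2)))² = (7 + (-2 - 5)*21)² = (7 - 7*21)² = (7 - 147)² = (-140)² = 19600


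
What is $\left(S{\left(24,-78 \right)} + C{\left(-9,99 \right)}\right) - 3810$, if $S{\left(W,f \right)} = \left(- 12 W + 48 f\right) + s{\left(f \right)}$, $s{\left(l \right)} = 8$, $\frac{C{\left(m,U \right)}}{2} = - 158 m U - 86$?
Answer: $273550$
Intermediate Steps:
$C{\left(m,U \right)} = -172 - 316 U m$ ($C{\left(m,U \right)} = 2 \left(- 158 m U - 86\right) = 2 \left(- 158 U m - 86\right) = 2 \left(-86 - 158 U m\right) = -172 - 316 U m$)
$S{\left(W,f \right)} = 8 - 12 W + 48 f$ ($S{\left(W,f \right)} = \left(- 12 W + 48 f\right) + 8 = 8 - 12 W + 48 f$)
$\left(S{\left(24,-78 \right)} + C{\left(-9,99 \right)}\right) - 3810 = \left(\left(8 - 288 + 48 \left(-78\right)\right) - \left(172 + 31284 \left(-9\right)\right)\right) - 3810 = \left(\left(8 - 288 - 3744\right) + \left(-172 + 281556\right)\right) - 3810 = \left(-4024 + 281384\right) - 3810 = 277360 - 3810 = 273550$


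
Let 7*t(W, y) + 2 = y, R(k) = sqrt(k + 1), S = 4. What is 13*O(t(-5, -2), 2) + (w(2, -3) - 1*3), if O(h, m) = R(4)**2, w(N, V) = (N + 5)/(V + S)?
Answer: 69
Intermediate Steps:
R(k) = sqrt(1 + k)
t(W, y) = -2/7 + y/7
w(N, V) = (5 + N)/(4 + V) (w(N, V) = (N + 5)/(V + 4) = (5 + N)/(4 + V))
O(h, m) = 5 (O(h, m) = (sqrt(1 + 4))**2 = (sqrt(5))**2 = 5)
13*O(t(-5, -2), 2) + (w(2, -3) - 1*3) = 13*5 + ((5 + 2)/(4 - 3) - 1*3) = 65 + (7/1 - 3) = 65 + (1*7 - 3) = 65 + (7 - 3) = 65 + 4 = 69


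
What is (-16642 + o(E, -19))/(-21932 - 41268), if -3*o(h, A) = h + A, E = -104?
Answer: 16601/63200 ≈ 0.26267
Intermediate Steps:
o(h, A) = -A/3 - h/3 (o(h, A) = -(h + A)/3 = -(A + h)/3 = -A/3 - h/3)
(-16642 + o(E, -19))/(-21932 - 41268) = (-16642 + (-⅓*(-19) - ⅓*(-104)))/(-21932 - 41268) = (-16642 + (19/3 + 104/3))/(-63200) = (-16642 + 41)*(-1/63200) = -16601*(-1/63200) = 16601/63200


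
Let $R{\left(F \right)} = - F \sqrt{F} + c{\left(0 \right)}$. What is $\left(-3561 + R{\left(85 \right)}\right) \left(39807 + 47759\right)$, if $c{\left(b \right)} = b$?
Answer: $-311822526 - 7443110 \sqrt{85} \approx -3.8044 \cdot 10^{8}$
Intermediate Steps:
$R{\left(F \right)} = - F^{\frac{3}{2}}$ ($R{\left(F \right)} = - F \sqrt{F} + 0 = - F^{\frac{3}{2}} + 0 = - F^{\frac{3}{2}}$)
$\left(-3561 + R{\left(85 \right)}\right) \left(39807 + 47759\right) = \left(-3561 - 85^{\frac{3}{2}}\right) \left(39807 + 47759\right) = \left(-3561 - 85 \sqrt{85}\right) 87566 = -311822526 - 7443110 \sqrt{85}$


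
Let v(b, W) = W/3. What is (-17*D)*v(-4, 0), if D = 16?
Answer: 0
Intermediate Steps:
v(b, W) = W/3 (v(b, W) = W*(1/3) = W/3)
(-17*D)*v(-4, 0) = (-17*16)*((1/3)*0) = -272*0 = 0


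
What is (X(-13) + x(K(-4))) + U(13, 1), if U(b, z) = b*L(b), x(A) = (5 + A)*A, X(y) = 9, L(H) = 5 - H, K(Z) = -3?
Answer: -101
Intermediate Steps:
x(A) = A*(5 + A)
U(b, z) = b*(5 - b)
(X(-13) + x(K(-4))) + U(13, 1) = (9 - 3*(5 - 3)) + 13*(5 - 1*13) = (9 - 3*2) + 13*(5 - 13) = (9 - 6) + 13*(-8) = 3 - 104 = -101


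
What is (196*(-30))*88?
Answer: -517440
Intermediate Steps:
(196*(-30))*88 = -5880*88 = -517440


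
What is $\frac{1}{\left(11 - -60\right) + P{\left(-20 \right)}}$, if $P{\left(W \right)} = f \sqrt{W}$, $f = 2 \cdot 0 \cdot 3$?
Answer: $\frac{1}{71} \approx 0.014085$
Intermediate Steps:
$f = 0$ ($f = 0 \cdot 3 = 0$)
$P{\left(W \right)} = 0$ ($P{\left(W \right)} = 0 \sqrt{W} = 0$)
$\frac{1}{\left(11 - -60\right) + P{\left(-20 \right)}} = \frac{1}{\left(11 - -60\right) + 0} = \frac{1}{\left(11 + 60\right) + 0} = \frac{1}{71 + 0} = \frac{1}{71}$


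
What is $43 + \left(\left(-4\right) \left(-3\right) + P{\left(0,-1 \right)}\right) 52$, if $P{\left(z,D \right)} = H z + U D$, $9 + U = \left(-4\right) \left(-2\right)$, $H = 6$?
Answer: $719$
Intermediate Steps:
$U = -1$ ($U = -9 - -8 = -9 + 8 = -1$)
$P{\left(z,D \right)} = - D + 6 z$ ($P{\left(z,D \right)} = 6 z - D = - D + 6 z$)
$43 + \left(\left(-4\right) \left(-3\right) + P{\left(0,-1 \right)}\right) 52 = 43 + \left(\left(-4\right) \left(-3\right) + \left(\left(-1\right) \left(-1\right) + 6 \cdot 0\right)\right) 52 = 43 + \left(12 + \left(1 + 0\right)\right) 52 = 43 + \left(12 + 1\right) 52 = 43 + 13 \cdot 52 = 43 + 676 = 719$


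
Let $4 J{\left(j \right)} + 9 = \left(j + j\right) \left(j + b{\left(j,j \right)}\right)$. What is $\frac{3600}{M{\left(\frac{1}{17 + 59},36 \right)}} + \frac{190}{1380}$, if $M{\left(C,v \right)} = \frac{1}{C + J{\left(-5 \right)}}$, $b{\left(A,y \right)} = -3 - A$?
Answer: $\frac{49680361}{2622} \approx 18948.0$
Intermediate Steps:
$J{\left(j \right)} = - \frac{9}{4} - \frac{3 j}{2}$ ($J{\left(j \right)} = - \frac{9}{4} + \frac{\left(j + j\right) \left(j - \left(3 + j\right)\right)}{4} = - \frac{9}{4} + \frac{2 j \left(-3\right)}{4} = - \frac{9}{4} + \frac{\left(-6\right) j}{4} = - \frac{9}{4} - \frac{3 j}{2}$)
$M{\left(C,v \right)} = \frac{1}{\frac{21}{4} + C}$ ($M{\left(C,v \right)} = \frac{1}{C - - \frac{21}{4}} = \frac{1}{C + \left(- \frac{9}{4} + \frac{15}{2}\right)} = \frac{1}{C + \frac{21}{4}} = \frac{1}{\frac{21}{4} + C}$)
$\frac{3600}{M{\left(\frac{1}{17 + 59},36 \right)}} + \frac{190}{1380} = \frac{3600}{4 \frac{1}{21 + \frac{4}{17 + 59}}} + \frac{190}{1380} = \frac{3600}{4 \frac{1}{21 + \frac{4}{76}}} + 190 \cdot \frac{1}{1380} = \frac{3600}{4 \frac{1}{21 + 4 \cdot \frac{1}{76}}} + \frac{19}{138} = \frac{3600}{4 \frac{1}{21 + \frac{1}{19}}} + \frac{19}{138} = \frac{3600}{4 \frac{1}{\frac{400}{19}}} + \frac{19}{138} = \frac{3600}{4 \cdot \frac{19}{400}} + \frac{19}{138} = \frac{3600}{\frac{19}{100}} + \frac{19}{138} = 3600 \cdot \frac{100}{19} + \frac{19}{138} = \frac{360000}{19} + \frac{19}{138} = \frac{49680361}{2622}$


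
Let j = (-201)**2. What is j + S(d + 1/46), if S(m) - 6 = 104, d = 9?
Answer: 40511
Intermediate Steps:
S(m) = 110 (S(m) = 6 + 104 = 110)
j = 40401
j + S(d + 1/46) = 40401 + 110 = 40511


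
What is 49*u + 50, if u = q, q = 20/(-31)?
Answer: 570/31 ≈ 18.387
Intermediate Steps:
q = -20/31 (q = 20*(-1/31) = -20/31 ≈ -0.64516)
u = -20/31 ≈ -0.64516
49*u + 50 = 49*(-20/31) + 50 = -980/31 + 50 = 570/31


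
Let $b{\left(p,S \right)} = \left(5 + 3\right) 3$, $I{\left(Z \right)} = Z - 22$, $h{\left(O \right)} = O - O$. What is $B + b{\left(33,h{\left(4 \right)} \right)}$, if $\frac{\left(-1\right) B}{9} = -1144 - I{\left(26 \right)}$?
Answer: $10356$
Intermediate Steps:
$h{\left(O \right)} = 0$
$I{\left(Z \right)} = -22 + Z$ ($I{\left(Z \right)} = Z - 22 = -22 + Z$)
$b{\left(p,S \right)} = 24$ ($b{\left(p,S \right)} = 8 \cdot 3 = 24$)
$B = 10332$ ($B = - 9 \left(-1144 - \left(-22 + 26\right)\right) = - 9 \left(-1144 - 4\right) = \left(-9\right) \left(-1148\right) = 10332$)
$B + b{\left(33,h{\left(4 \right)} \right)} = 10332 + 24 = 10356$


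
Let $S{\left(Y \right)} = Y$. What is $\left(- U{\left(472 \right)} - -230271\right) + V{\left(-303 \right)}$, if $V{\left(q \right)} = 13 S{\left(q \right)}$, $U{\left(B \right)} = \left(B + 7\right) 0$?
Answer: $226332$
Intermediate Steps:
$U{\left(B \right)} = 0$ ($U{\left(B \right)} = \left(7 + B\right) 0 = 0$)
$V{\left(q \right)} = 13 q$
$\left(- U{\left(472 \right)} - -230271\right) + V{\left(-303 \right)} = \left(\left(-1\right) 0 - -230271\right) + 13 \left(-303\right) = \left(0 + 230271\right) - 3939 = 230271 - 3939 = 226332$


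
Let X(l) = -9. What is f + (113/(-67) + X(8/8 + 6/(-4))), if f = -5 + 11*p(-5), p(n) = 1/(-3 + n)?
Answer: -9145/536 ≈ -17.062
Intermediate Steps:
f = -51/8 (f = -5 + 11/(-3 - 5) = -5 + 11/(-8) = -5 + 11*(-1/8) = -5 - 11/8 = -51/8 ≈ -6.3750)
f + (113/(-67) + X(8/8 + 6/(-4))) = -51/8 + (113/(-67) - 9) = -51/8 + (113*(-1/67) - 9) = -51/8 + (-113/67 - 9) = -51/8 - 716/67 = -9145/536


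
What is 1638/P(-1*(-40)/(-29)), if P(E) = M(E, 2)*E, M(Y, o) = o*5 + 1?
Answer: -23751/220 ≈ -107.96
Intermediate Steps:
M(Y, o) = 1 + 5*o (M(Y, o) = 5*o + 1 = 1 + 5*o)
P(E) = 11*E (P(E) = (1 + 5*2)*E = (1 + 10)*E = 11*E)
1638/P(-1*(-40)/(-29)) = 1638/((11*(-1*(-40)/(-29)))) = 1638/((11*(40*(-1/29)))) = 1638/((11*(-40/29))) = 1638/(-440/29) = 1638*(-29/440) = -23751/220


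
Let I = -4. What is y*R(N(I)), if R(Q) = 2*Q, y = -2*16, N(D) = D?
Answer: 256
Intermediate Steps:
y = -32
y*R(N(I)) = -64*(-4) = -32*(-8) = 256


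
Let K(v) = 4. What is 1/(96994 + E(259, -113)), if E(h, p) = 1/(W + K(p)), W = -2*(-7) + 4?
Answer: 22/2133869 ≈ 1.0310e-5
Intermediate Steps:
W = 18 (W = 14 + 4 = 18)
E(h, p) = 1/22 (E(h, p) = 1/(18 + 4) = 1/22)
1/(96994 + E(259, -113)) = 1/(96994 + 1/22) = 1/(2133869/22) = 22/2133869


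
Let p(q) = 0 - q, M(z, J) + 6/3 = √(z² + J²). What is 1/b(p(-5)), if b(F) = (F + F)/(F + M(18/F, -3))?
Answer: 3/10 + 3*√61/50 ≈ 0.76861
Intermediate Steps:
M(z, J) = -2 + √(J² + z²) (M(z, J) = -2 + √(z² + J²) = -2 + √(J² + z²))
p(q) = -q
b(F) = 2*F/(-2 + F + √(9 + 324/F²)) (b(F) = (F + F)/(F + (-2 + √((-3)² + (18/F)²))) = (2*F)/(F + (-2 + √(9 + 324/F²))) = (2*F)/(-2 + F + √(9 + 324/F²)) = 2*F/(-2 + F + √(9 + 324/F²)))
1/b(p(-5)) = 1/(2*(-1*(-5))/(-2 - 1*(-5) + 3*√(1 + 36/(-1*(-5))²))) = 1/(2*5/(-2 + 5 + 3*√(1 + 36/5²))) = 1/(2*5/(-2 + 5 + 3*√(1 + 36*(1/25)))) = 1/(2*5/(-2 + 5 + 3*√(1 + 36/25))) = 1/(2*5/(-2 + 5 + 3*√(61/25))) = 1/(2*5/(-2 + 5 + 3*(√61/5))) = 1/(2*5/(-2 + 5 + 3*√61/5)) = 1/(2*5/(3 + 3*√61/5)) = 1/(10/(3 + 3*√61/5)) = 3/10 + 3*√61/50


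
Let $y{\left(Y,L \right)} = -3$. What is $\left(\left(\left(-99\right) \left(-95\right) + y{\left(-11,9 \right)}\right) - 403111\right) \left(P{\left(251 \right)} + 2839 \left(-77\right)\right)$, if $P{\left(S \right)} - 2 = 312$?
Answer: $85942343901$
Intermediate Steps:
$P{\left(S \right)} = 314$ ($P{\left(S \right)} = 2 + 312 = 314$)
$\left(\left(\left(-99\right) \left(-95\right) + y{\left(-11,9 \right)}\right) - 403111\right) \left(P{\left(251 \right)} + 2839 \left(-77\right)\right) = \left(\left(\left(-99\right) \left(-95\right) - 3\right) - 403111\right) \left(314 + 2839 \left(-77\right)\right) = \left(\left(9405 - 3\right) - 403111\right) \left(314 - 218603\right) = \left(9402 - 403111\right) \left(-218289\right) = \left(-393709\right) \left(-218289\right) = 85942343901$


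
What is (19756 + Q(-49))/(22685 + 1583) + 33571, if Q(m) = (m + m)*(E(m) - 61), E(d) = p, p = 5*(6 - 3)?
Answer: 203681323/6067 ≈ 33572.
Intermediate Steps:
p = 15 (p = 5*3 = 15)
E(d) = 15
Q(m) = -92*m (Q(m) = (m + m)*(15 - 61) = (2*m)*(-46) = -92*m)
(19756 + Q(-49))/(22685 + 1583) + 33571 = (19756 - 92*(-49))/(22685 + 1583) + 33571 = (19756 + 4508)/24268 + 33571 = 24264*(1/24268) + 33571 = 6066/6067 + 33571 = 203681323/6067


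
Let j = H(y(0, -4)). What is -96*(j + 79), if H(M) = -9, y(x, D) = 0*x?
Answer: -6720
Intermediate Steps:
y(x, D) = 0
j = -9
-96*(j + 79) = -96*(-9 + 79) = -96*70 = -6720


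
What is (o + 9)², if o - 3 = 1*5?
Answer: 289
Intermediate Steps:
o = 8 (o = 3 + 1*5 = 3 + 5 = 8)
(o + 9)² = (8 + 9)² = 17² = 289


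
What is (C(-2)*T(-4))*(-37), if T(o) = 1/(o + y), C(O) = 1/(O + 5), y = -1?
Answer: 37/15 ≈ 2.4667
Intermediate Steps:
C(O) = 1/(5 + O)
T(o) = 1/(-1 + o) (T(o) = 1/(o - 1) = 1/(-1 + o))
(C(-2)*T(-4))*(-37) = (1/((5 - 2)*(-1 - 4)))*(-37) = (1/(3*(-5)))*(-37) = ((⅓)*(-⅕))*(-37) = -1/15*(-37) = 37/15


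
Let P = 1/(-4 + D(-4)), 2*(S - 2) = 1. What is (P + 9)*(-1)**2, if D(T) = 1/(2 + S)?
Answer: 297/34 ≈ 8.7353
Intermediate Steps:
S = 5/2 (S = 2 + (1/2)*1 = 2 + 1/2 = 5/2 ≈ 2.5000)
D(T) = 2/9 (D(T) = 1/(2 + 5/2) = 1/(9/2) = 2/9)
P = -9/34 (P = 1/(-4 + 2/9) = 1/(-34/9) = -9/34 ≈ -0.26471)
(P + 9)*(-1)**2 = (-9/34 + 9)*(-1)**2 = (297/34)*1 = 297/34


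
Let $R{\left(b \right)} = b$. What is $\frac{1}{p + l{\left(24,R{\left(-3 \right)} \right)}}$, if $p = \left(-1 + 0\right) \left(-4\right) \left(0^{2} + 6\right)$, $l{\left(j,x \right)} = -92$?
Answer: $- \frac{1}{68} \approx -0.014706$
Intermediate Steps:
$p = 24$ ($p = \left(-1\right) \left(-4\right) \left(0 + 6\right) = 4 \cdot 6 = 24$)
$\frac{1}{p + l{\left(24,R{\left(-3 \right)} \right)}} = \frac{1}{24 - 92} = \frac{1}{-68} = - \frac{1}{68}$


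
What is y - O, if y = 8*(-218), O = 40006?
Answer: -41750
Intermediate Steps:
y = -1744
y - O = -1744 - 1*40006 = -1744 - 40006 = -41750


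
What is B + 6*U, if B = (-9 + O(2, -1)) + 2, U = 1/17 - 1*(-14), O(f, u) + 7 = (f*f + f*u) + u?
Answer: 1213/17 ≈ 71.353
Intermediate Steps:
O(f, u) = -7 + u + f² + f*u (O(f, u) = -7 + ((f*f + f*u) + u) = -7 + ((f² + f*u) + u) = -7 + (u + f² + f*u) = -7 + u + f² + f*u)
U = 239/17 (U = 1/17 + 14 = 239/17 ≈ 14.059)
B = -13 (B = (-9 + (-7 - 1 + 2² + 2*(-1))) + 2 = (-9 + (-7 - 1 + 4 - 2)) + 2 = (-9 - 6) + 2 = -15 + 2 = -13)
B + 6*U = -13 + 6*(239/17) = -13 + 1434/17 = 1213/17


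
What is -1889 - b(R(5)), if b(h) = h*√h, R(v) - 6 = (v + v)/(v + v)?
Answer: -1889 - 7*√7 ≈ -1907.5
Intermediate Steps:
R(v) = 7 (R(v) = 6 + (v + v)/(v + v) = 6 + (2*v)/((2*v)) = 6 + (2*v)*(1/(2*v)) = 6 + 1 = 7)
b(h) = h^(3/2)
-1889 - b(R(5)) = -1889 - 7^(3/2) = -1889 - 7*√7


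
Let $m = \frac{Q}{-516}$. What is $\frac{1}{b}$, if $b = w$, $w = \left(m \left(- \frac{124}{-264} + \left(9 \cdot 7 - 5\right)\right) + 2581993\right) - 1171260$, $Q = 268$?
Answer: $\frac{8514}{12010722209} \approx 7.0887 \cdot 10^{-7}$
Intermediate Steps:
$m = - \frac{67}{129}$ ($m = \frac{268}{-516} = 268 \left(- \frac{1}{516}\right) = - \frac{67}{129} \approx -0.51938$)
$w = \frac{12010722209}{8514}$ ($w = \left(- \frac{67 \left(- \frac{124}{-264} + \left(9 \cdot 7 - 5\right)\right)}{129} + 2581993\right) - 1171260 = \left(- \frac{67 \left(\left(-124\right) \left(- \frac{1}{264}\right) + \left(63 - 5\right)\right)}{129} + 2581993\right) - 1171260 = \left(- \frac{67 \left(\frac{31}{66} + 58\right)}{129} + 2581993\right) - 1171260 = \left(\left(- \frac{67}{129}\right) \frac{3859}{66} + 2581993\right) - 1171260 = \left(- \frac{258553}{8514} + 2581993\right) - 1171260 = \frac{21982829849}{8514} - 1171260 = \frac{12010722209}{8514} \approx 1.4107 \cdot 10^{6}$)
$b = \frac{12010722209}{8514} \approx 1.4107 \cdot 10^{6}$
$\frac{1}{b} = \frac{1}{\frac{12010722209}{8514}} = \frac{8514}{12010722209}$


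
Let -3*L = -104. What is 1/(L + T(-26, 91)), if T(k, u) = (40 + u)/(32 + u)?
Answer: 41/1465 ≈ 0.027986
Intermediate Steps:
L = 104/3 (L = -⅓*(-104) = 104/3 ≈ 34.667)
T(k, u) = (40 + u)/(32 + u)
1/(L + T(-26, 91)) = 1/(104/3 + (40 + 91)/(32 + 91)) = 1/(104/3 + 131/123) = 1/(1465/41) = 41/1465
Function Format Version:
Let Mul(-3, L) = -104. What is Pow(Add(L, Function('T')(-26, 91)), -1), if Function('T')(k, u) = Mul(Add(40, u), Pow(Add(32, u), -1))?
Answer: Rational(41, 1465) ≈ 0.027986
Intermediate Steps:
L = Rational(104, 3) (L = Mul(Rational(-1, 3), -104) = Rational(104, 3) ≈ 34.667)
Function('T')(k, u) = Mul(Pow(Add(32, u), -1), Add(40, u))
Pow(Add(L, Function('T')(-26, 91)), -1) = Pow(Add(Rational(104, 3), Mul(Pow(Add(32, 91), -1), Add(40, 91))), -1) = Pow(Add(Rational(104, 3), Mul(Pow(123, -1), 131)), -1) = Pow(Add(Rational(104, 3), Mul(Rational(1, 123), 131)), -1) = Pow(Add(Rational(104, 3), Rational(131, 123)), -1) = Pow(Rational(1465, 41), -1) = Rational(41, 1465)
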